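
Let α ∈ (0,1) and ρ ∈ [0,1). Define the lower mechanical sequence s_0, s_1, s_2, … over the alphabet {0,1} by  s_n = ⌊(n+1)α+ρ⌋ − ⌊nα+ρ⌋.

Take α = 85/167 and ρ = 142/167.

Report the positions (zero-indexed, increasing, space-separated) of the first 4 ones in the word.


0 2 4 6

n=0: ⌊227/167⌋−⌊142/167⌋ = 1−0 = 1  ← one
n=1: ⌊312/167⌋−⌊227/167⌋ = 1−1 = 0
n=2: ⌊397/167⌋−⌊312/167⌋ = 2−1 = 1  ← one
n=3: ⌊482/167⌋−⌊397/167⌋ = 2−2 = 0
n=4: ⌊567/167⌋−⌊482/167⌋ = 3−2 = 1  ← one
n=5: ⌊652/167⌋−⌊567/167⌋ = 3−3 = 0
n=6: ⌊737/167⌋−⌊652/167⌋ = 4−3 = 1  ← one
positions of the first 4 ones: 0 2 4 6


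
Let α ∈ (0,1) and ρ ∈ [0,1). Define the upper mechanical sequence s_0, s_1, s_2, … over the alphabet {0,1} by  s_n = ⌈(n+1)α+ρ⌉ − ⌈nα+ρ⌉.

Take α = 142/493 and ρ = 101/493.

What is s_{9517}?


(n+1)α + ρ = (9518·142 + 101) / 493 = 1351657/493
nα + ρ     = (9517·142 + 101) / 493 = 1351515/493
⌈1351657/493⌉ = 2742,  ⌈1351515/493⌉ = 2742
s_{9517} = 2742 − 2742 = 0

0


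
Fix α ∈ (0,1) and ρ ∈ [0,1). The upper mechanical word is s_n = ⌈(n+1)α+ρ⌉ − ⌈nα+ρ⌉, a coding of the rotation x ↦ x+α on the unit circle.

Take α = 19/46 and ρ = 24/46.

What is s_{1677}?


0

(n+1)α + ρ = (1678·19 + 24) / 46 = 31906/46
nα + ρ     = (1677·19 + 24) / 46 = 31887/46
⌈31906/46⌉ = 694,  ⌈31887/46⌉ = 694
s_{1677} = 694 − 694 = 0


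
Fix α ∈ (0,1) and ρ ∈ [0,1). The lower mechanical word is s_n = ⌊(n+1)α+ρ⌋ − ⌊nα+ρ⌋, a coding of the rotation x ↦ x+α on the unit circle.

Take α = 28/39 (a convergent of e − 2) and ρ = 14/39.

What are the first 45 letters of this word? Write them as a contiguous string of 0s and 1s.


n=0: ⌊(1·28+14)/39⌋ − ⌊(0·28+14)/39⌋ = ⌊42/39⌋ − ⌊14/39⌋ = 1 − 0 = 1
n=1: ⌊(2·28+14)/39⌋ − ⌊(1·28+14)/39⌋ = ⌊70/39⌋ − ⌊42/39⌋ = 1 − 1 = 0
n=2: ⌊(3·28+14)/39⌋ − ⌊(2·28+14)/39⌋ = ⌊98/39⌋ − ⌊70/39⌋ = 2 − 1 = 1
n=3: ⌊(4·28+14)/39⌋ − ⌊(3·28+14)/39⌋ = ⌊126/39⌋ − ⌊98/39⌋ = 3 − 2 = 1
n=4: ⌊(5·28+14)/39⌋ − ⌊(4·28+14)/39⌋ = ⌊154/39⌋ − ⌊126/39⌋ = 3 − 3 = 0
n=5: ⌊(6·28+14)/39⌋ − ⌊(5·28+14)/39⌋ = ⌊182/39⌋ − ⌊154/39⌋ = 4 − 3 = 1
n=6: ⌊(7·28+14)/39⌋ − ⌊(6·28+14)/39⌋ = ⌊210/39⌋ − ⌊182/39⌋ = 5 − 4 = 1
n=7: ⌊(8·28+14)/39⌋ − ⌊(7·28+14)/39⌋ = ⌊238/39⌋ − ⌊210/39⌋ = 6 − 5 = 1
n=8: ⌊(9·28+14)/39⌋ − ⌊(8·28+14)/39⌋ = ⌊266/39⌋ − ⌊238/39⌋ = 6 − 6 = 0
n=9: ⌊(10·28+14)/39⌋ − ⌊(9·28+14)/39⌋ = ⌊294/39⌋ − ⌊266/39⌋ = 7 − 6 = 1
n=10: ⌊(11·28+14)/39⌋ − ⌊(10·28+14)/39⌋ = ⌊322/39⌋ − ⌊294/39⌋ = 8 − 7 = 1
n=11: ⌊(12·28+14)/39⌋ − ⌊(11·28+14)/39⌋ = ⌊350/39⌋ − ⌊322/39⌋ = 8 − 8 = 0
n=12: ⌊(13·28+14)/39⌋ − ⌊(12·28+14)/39⌋ = ⌊378/39⌋ − ⌊350/39⌋ = 9 − 8 = 1
n=13: ⌊(14·28+14)/39⌋ − ⌊(13·28+14)/39⌋ = ⌊406/39⌋ − ⌊378/39⌋ = 10 − 9 = 1
n=14: ⌊(15·28+14)/39⌋ − ⌊(14·28+14)/39⌋ = ⌊434/39⌋ − ⌊406/39⌋ = 11 − 10 = 1
n=15: ⌊(16·28+14)/39⌋ − ⌊(15·28+14)/39⌋ = ⌊462/39⌋ − ⌊434/39⌋ = 11 − 11 = 0
n=16: ⌊(17·28+14)/39⌋ − ⌊(16·28+14)/39⌋ = ⌊490/39⌋ − ⌊462/39⌋ = 12 − 11 = 1
n=17: ⌊(18·28+14)/39⌋ − ⌊(17·28+14)/39⌋ = ⌊518/39⌋ − ⌊490/39⌋ = 13 − 12 = 1
n=18: ⌊(19·28+14)/39⌋ − ⌊(18·28+14)/39⌋ = ⌊546/39⌋ − ⌊518/39⌋ = 14 − 13 = 1
n=19: ⌊(20·28+14)/39⌋ − ⌊(19·28+14)/39⌋ = ⌊574/39⌋ − ⌊546/39⌋ = 14 − 14 = 0
n=20: ⌊(21·28+14)/39⌋ − ⌊(20·28+14)/39⌋ = ⌊602/39⌋ − ⌊574/39⌋ = 15 − 14 = 1
n=21: ⌊(22·28+14)/39⌋ − ⌊(21·28+14)/39⌋ = ⌊630/39⌋ − ⌊602/39⌋ = 16 − 15 = 1
n=22: ⌊(23·28+14)/39⌋ − ⌊(22·28+14)/39⌋ = ⌊658/39⌋ − ⌊630/39⌋ = 16 − 16 = 0
n=23: ⌊(24·28+14)/39⌋ − ⌊(23·28+14)/39⌋ = ⌊686/39⌋ − ⌊658/39⌋ = 17 − 16 = 1
n=24: ⌊(25·28+14)/39⌋ − ⌊(24·28+14)/39⌋ = ⌊714/39⌋ − ⌊686/39⌋ = 18 − 17 = 1
n=25: ⌊(26·28+14)/39⌋ − ⌊(25·28+14)/39⌋ = ⌊742/39⌋ − ⌊714/39⌋ = 19 − 18 = 1
n=26: ⌊(27·28+14)/39⌋ − ⌊(26·28+14)/39⌋ = ⌊770/39⌋ − ⌊742/39⌋ = 19 − 19 = 0
n=27: ⌊(28·28+14)/39⌋ − ⌊(27·28+14)/39⌋ = ⌊798/39⌋ − ⌊770/39⌋ = 20 − 19 = 1
n=28: ⌊(29·28+14)/39⌋ − ⌊(28·28+14)/39⌋ = ⌊826/39⌋ − ⌊798/39⌋ = 21 − 20 = 1
n=29: ⌊(30·28+14)/39⌋ − ⌊(29·28+14)/39⌋ = ⌊854/39⌋ − ⌊826/39⌋ = 21 − 21 = 0
n=30: ⌊(31·28+14)/39⌋ − ⌊(30·28+14)/39⌋ = ⌊882/39⌋ − ⌊854/39⌋ = 22 − 21 = 1
n=31: ⌊(32·28+14)/39⌋ − ⌊(31·28+14)/39⌋ = ⌊910/39⌋ − ⌊882/39⌋ = 23 − 22 = 1
n=32: ⌊(33·28+14)/39⌋ − ⌊(32·28+14)/39⌋ = ⌊938/39⌋ − ⌊910/39⌋ = 24 − 23 = 1
n=33: ⌊(34·28+14)/39⌋ − ⌊(33·28+14)/39⌋ = ⌊966/39⌋ − ⌊938/39⌋ = 24 − 24 = 0
n=34: ⌊(35·28+14)/39⌋ − ⌊(34·28+14)/39⌋ = ⌊994/39⌋ − ⌊966/39⌋ = 25 − 24 = 1
n=35: ⌊(36·28+14)/39⌋ − ⌊(35·28+14)/39⌋ = ⌊1022/39⌋ − ⌊994/39⌋ = 26 − 25 = 1
n=36: ⌊(37·28+14)/39⌋ − ⌊(36·28+14)/39⌋ = ⌊1050/39⌋ − ⌊1022/39⌋ = 26 − 26 = 0
n=37: ⌊(38·28+14)/39⌋ − ⌊(37·28+14)/39⌋ = ⌊1078/39⌋ − ⌊1050/39⌋ = 27 − 26 = 1
n=38: ⌊(39·28+14)/39⌋ − ⌊(38·28+14)/39⌋ = ⌊1106/39⌋ − ⌊1078/39⌋ = 28 − 27 = 1
n=39: ⌊(40·28+14)/39⌋ − ⌊(39·28+14)/39⌋ = ⌊1134/39⌋ − ⌊1106/39⌋ = 29 − 28 = 1
n=40: ⌊(41·28+14)/39⌋ − ⌊(40·28+14)/39⌋ = ⌊1162/39⌋ − ⌊1134/39⌋ = 29 − 29 = 0
n=41: ⌊(42·28+14)/39⌋ − ⌊(41·28+14)/39⌋ = ⌊1190/39⌋ − ⌊1162/39⌋ = 30 − 29 = 1
n=42: ⌊(43·28+14)/39⌋ − ⌊(42·28+14)/39⌋ = ⌊1218/39⌋ − ⌊1190/39⌋ = 31 − 30 = 1
n=43: ⌊(44·28+14)/39⌋ − ⌊(43·28+14)/39⌋ = ⌊1246/39⌋ − ⌊1218/39⌋ = 31 − 31 = 0
n=44: ⌊(45·28+14)/39⌋ − ⌊(44·28+14)/39⌋ = ⌊1274/39⌋ − ⌊1246/39⌋ = 32 − 31 = 1

101101110110111011101101110110111011011101101


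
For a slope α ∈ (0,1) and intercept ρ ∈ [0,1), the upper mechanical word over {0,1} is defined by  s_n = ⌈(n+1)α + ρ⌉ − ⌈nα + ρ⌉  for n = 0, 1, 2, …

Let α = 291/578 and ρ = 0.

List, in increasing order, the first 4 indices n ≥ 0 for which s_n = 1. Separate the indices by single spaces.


0 1 3 5

n=0: ⌈291/578⌉−⌈0/578⌉ = 1−0 = 1  ← one
n=1: ⌈582/578⌉−⌈291/578⌉ = 2−1 = 1  ← one
n=2: ⌈873/578⌉−⌈582/578⌉ = 2−2 = 0
n=3: ⌈1164/578⌉−⌈873/578⌉ = 3−2 = 1  ← one
n=4: ⌈1455/578⌉−⌈1164/578⌉ = 3−3 = 0
n=5: ⌈1746/578⌉−⌈1455/578⌉ = 4−3 = 1  ← one
positions of the first 4 ones: 0 1 3 5


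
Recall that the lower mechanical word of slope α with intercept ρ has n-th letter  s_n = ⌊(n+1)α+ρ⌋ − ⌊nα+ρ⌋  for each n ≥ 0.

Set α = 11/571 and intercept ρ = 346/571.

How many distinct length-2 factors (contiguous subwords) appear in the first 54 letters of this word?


3

t_n = ⌊(n·11+346)/571⌋ for n = 0 … 54:
  n=0…9: ⌊346/571⌋=0 ⌊357/571⌋=0 ⌊368/571⌋=0 ⌊379/571⌋=0 ⌊390/571⌋=0 ⌊401/571⌋=0 ⌊412/571⌋=0 ⌊423/571⌋=0 ⌊434/571⌋=0 ⌊445/571⌋=0
  n=10…19: ⌊456/571⌋=0 ⌊467/571⌋=0 ⌊478/571⌋=0 ⌊489/571⌋=0 ⌊500/571⌋=0 ⌊511/571⌋=0 ⌊522/571⌋=0 ⌊533/571⌋=0 ⌊544/571⌋=0 ⌊555/571⌋=0
  n=20…29: ⌊566/571⌋=0 ⌊577/571⌋=1 ⌊588/571⌋=1 ⌊599/571⌋=1 ⌊610/571⌋=1 ⌊621/571⌋=1 ⌊632/571⌋=1 ⌊643/571⌋=1 ⌊654/571⌋=1 ⌊665/571⌋=1
  n=30…39: ⌊676/571⌋=1 ⌊687/571⌋=1 ⌊698/571⌋=1 ⌊709/571⌋=1 ⌊720/571⌋=1 ⌊731/571⌋=1 ⌊742/571⌋=1 ⌊753/571⌋=1 ⌊764/571⌋=1 ⌊775/571⌋=1
  n=40…49: ⌊786/571⌋=1 ⌊797/571⌋=1 ⌊808/571⌋=1 ⌊819/571⌋=1 ⌊830/571⌋=1 ⌊841/571⌋=1 ⌊852/571⌋=1 ⌊863/571⌋=1 ⌊874/571⌋=1 ⌊885/571⌋=1
  n=50…54: ⌊896/571⌋=1 ⌊907/571⌋=1 ⌊918/571⌋=1 ⌊929/571⌋=1 ⌊940/571⌋=1
s_n = t_(n+1) − t_n for n = 0 … 53 gives
prefix = 000000000000000000001000000000000000000000000000000000
slide a length-2 window over [0..1] … [52..53] (53 windows); first occurrence of each distinct factor:
  [  0..  1] 00
  [ 19.. 20] 01
  [ 20.. 21] 10
  (the other 50 windows repeat one of these)
distinct factors: {00, 01, 10}
count = 3  (Sturmian bound for length 2 is 3)


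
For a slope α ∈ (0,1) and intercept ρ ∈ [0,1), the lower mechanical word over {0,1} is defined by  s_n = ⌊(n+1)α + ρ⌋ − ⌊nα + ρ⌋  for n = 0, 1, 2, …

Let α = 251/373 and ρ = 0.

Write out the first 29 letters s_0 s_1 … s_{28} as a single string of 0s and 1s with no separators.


n=0: ⌊(1·251)/373⌋ − ⌊(0·251)/373⌋ = ⌊251/373⌋ − ⌊0/373⌋ = 0 − 0 = 0
n=1: ⌊(2·251)/373⌋ − ⌊(1·251)/373⌋ = ⌊502/373⌋ − ⌊251/373⌋ = 1 − 0 = 1
n=2: ⌊(3·251)/373⌋ − ⌊(2·251)/373⌋ = ⌊753/373⌋ − ⌊502/373⌋ = 2 − 1 = 1
n=3: ⌊(4·251)/373⌋ − ⌊(3·251)/373⌋ = ⌊1004/373⌋ − ⌊753/373⌋ = 2 − 2 = 0
n=4: ⌊(5·251)/373⌋ − ⌊(4·251)/373⌋ = ⌊1255/373⌋ − ⌊1004/373⌋ = 3 − 2 = 1
n=5: ⌊(6·251)/373⌋ − ⌊(5·251)/373⌋ = ⌊1506/373⌋ − ⌊1255/373⌋ = 4 − 3 = 1
n=6: ⌊(7·251)/373⌋ − ⌊(6·251)/373⌋ = ⌊1757/373⌋ − ⌊1506/373⌋ = 4 − 4 = 0
n=7: ⌊(8·251)/373⌋ − ⌊(7·251)/373⌋ = ⌊2008/373⌋ − ⌊1757/373⌋ = 5 − 4 = 1
n=8: ⌊(9·251)/373⌋ − ⌊(8·251)/373⌋ = ⌊2259/373⌋ − ⌊2008/373⌋ = 6 − 5 = 1
n=9: ⌊(10·251)/373⌋ − ⌊(9·251)/373⌋ = ⌊2510/373⌋ − ⌊2259/373⌋ = 6 − 6 = 0
n=10: ⌊(11·251)/373⌋ − ⌊(10·251)/373⌋ = ⌊2761/373⌋ − ⌊2510/373⌋ = 7 − 6 = 1
n=11: ⌊(12·251)/373⌋ − ⌊(11·251)/373⌋ = ⌊3012/373⌋ − ⌊2761/373⌋ = 8 − 7 = 1
n=12: ⌊(13·251)/373⌋ − ⌊(12·251)/373⌋ = ⌊3263/373⌋ − ⌊3012/373⌋ = 8 − 8 = 0
n=13: ⌊(14·251)/373⌋ − ⌊(13·251)/373⌋ = ⌊3514/373⌋ − ⌊3263/373⌋ = 9 − 8 = 1
n=14: ⌊(15·251)/373⌋ − ⌊(14·251)/373⌋ = ⌊3765/373⌋ − ⌊3514/373⌋ = 10 − 9 = 1
n=15: ⌊(16·251)/373⌋ − ⌊(15·251)/373⌋ = ⌊4016/373⌋ − ⌊3765/373⌋ = 10 − 10 = 0
n=16: ⌊(17·251)/373⌋ − ⌊(16·251)/373⌋ = ⌊4267/373⌋ − ⌊4016/373⌋ = 11 − 10 = 1
n=17: ⌊(18·251)/373⌋ − ⌊(17·251)/373⌋ = ⌊4518/373⌋ − ⌊4267/373⌋ = 12 − 11 = 1
n=18: ⌊(19·251)/373⌋ − ⌊(18·251)/373⌋ = ⌊4769/373⌋ − ⌊4518/373⌋ = 12 − 12 = 0
n=19: ⌊(20·251)/373⌋ − ⌊(19·251)/373⌋ = ⌊5020/373⌋ − ⌊4769/373⌋ = 13 − 12 = 1
n=20: ⌊(21·251)/373⌋ − ⌊(20·251)/373⌋ = ⌊5271/373⌋ − ⌊5020/373⌋ = 14 − 13 = 1
n=21: ⌊(22·251)/373⌋ − ⌊(21·251)/373⌋ = ⌊5522/373⌋ − ⌊5271/373⌋ = 14 − 14 = 0
n=22: ⌊(23·251)/373⌋ − ⌊(22·251)/373⌋ = ⌊5773/373⌋ − ⌊5522/373⌋ = 15 − 14 = 1
n=23: ⌊(24·251)/373⌋ − ⌊(23·251)/373⌋ = ⌊6024/373⌋ − ⌊5773/373⌋ = 16 − 15 = 1
n=24: ⌊(25·251)/373⌋ − ⌊(24·251)/373⌋ = ⌊6275/373⌋ − ⌊6024/373⌋ = 16 − 16 = 0
n=25: ⌊(26·251)/373⌋ − ⌊(25·251)/373⌋ = ⌊6526/373⌋ − ⌊6275/373⌋ = 17 − 16 = 1
n=26: ⌊(27·251)/373⌋ − ⌊(26·251)/373⌋ = ⌊6777/373⌋ − ⌊6526/373⌋ = 18 − 17 = 1
n=27: ⌊(28·251)/373⌋ − ⌊(27·251)/373⌋ = ⌊7028/373⌋ − ⌊6777/373⌋ = 18 − 18 = 0
n=28: ⌊(29·251)/373⌋ − ⌊(28·251)/373⌋ = ⌊7279/373⌋ − ⌊7028/373⌋ = 19 − 18 = 1

01101101101101101101101101101


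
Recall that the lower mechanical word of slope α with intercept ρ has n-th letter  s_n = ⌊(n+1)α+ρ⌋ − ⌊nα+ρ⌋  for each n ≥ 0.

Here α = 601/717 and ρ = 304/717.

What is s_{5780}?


(n+1)α + ρ = (5781·601 + 304) / 717 = 3474685/717
nα + ρ     = (5780·601 + 304) / 717 = 3474084/717
⌊3474685/717⌋ = 4846,  ⌊3474084/717⌋ = 4845
s_{5780} = 4846 − 4845 = 1

1


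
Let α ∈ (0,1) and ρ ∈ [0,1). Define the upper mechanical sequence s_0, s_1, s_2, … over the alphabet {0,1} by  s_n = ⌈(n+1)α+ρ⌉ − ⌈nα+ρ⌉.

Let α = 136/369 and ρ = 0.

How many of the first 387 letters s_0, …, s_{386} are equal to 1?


143

#1s = Σ_{n=0}^{386} s_n = Σ_{n=0}^{386} (⌈(n+1)α+ρ⌉ − ⌈nα+ρ⌉)
the sum telescopes: every ⌈nα+ρ⌉ with 0 < n < 387 appears once with + and once with −, leaving ⌈387α+ρ⌉ − ⌈0·α+ρ⌉
387α + ρ = (387·136) / 369 = 52632/369
ρ = 0/369
⌈52632/369⌉ = 143,  ⌈0/369⌉ = 0
#1s = 143 − 0 = 143


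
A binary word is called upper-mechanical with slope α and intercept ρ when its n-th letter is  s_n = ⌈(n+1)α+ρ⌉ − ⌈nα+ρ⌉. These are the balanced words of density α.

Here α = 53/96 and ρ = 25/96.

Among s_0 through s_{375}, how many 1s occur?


207

#1s = Σ_{n=0}^{375} s_n = Σ_{n=0}^{375} (⌈(n+1)α+ρ⌉ − ⌈nα+ρ⌉)
the sum telescopes: every ⌈nα+ρ⌉ with 0 < n < 376 appears once with + and once with −, leaving ⌈376α+ρ⌉ − ⌈0·α+ρ⌉
376α + ρ = (376·53 + 25) / 96 = 19953/96
ρ = 25/96
⌈19953/96⌉ = 208,  ⌈25/96⌉ = 1
#1s = 208 − 1 = 207


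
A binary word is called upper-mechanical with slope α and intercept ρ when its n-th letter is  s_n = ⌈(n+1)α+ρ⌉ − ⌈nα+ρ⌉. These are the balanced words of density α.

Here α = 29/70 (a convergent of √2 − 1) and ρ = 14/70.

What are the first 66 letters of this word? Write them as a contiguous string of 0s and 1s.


n=0: ⌈(1·29+14)/70⌉ − ⌈(0·29+14)/70⌉ = ⌈43/70⌉ − ⌈14/70⌉ = 1 − 1 = 0
n=1: ⌈(2·29+14)/70⌉ − ⌈(1·29+14)/70⌉ = ⌈72/70⌉ − ⌈43/70⌉ = 2 − 1 = 1
n=2: ⌈(3·29+14)/70⌉ − ⌈(2·29+14)/70⌉ = ⌈101/70⌉ − ⌈72/70⌉ = 2 − 2 = 0
n=3: ⌈(4·29+14)/70⌉ − ⌈(3·29+14)/70⌉ = ⌈130/70⌉ − ⌈101/70⌉ = 2 − 2 = 0
n=4: ⌈(5·29+14)/70⌉ − ⌈(4·29+14)/70⌉ = ⌈159/70⌉ − ⌈130/70⌉ = 3 − 2 = 1
n=5: ⌈(6·29+14)/70⌉ − ⌈(5·29+14)/70⌉ = ⌈188/70⌉ − ⌈159/70⌉ = 3 − 3 = 0
n=6: ⌈(7·29+14)/70⌉ − ⌈(6·29+14)/70⌉ = ⌈217/70⌉ − ⌈188/70⌉ = 4 − 3 = 1
n=7: ⌈(8·29+14)/70⌉ − ⌈(7·29+14)/70⌉ = ⌈246/70⌉ − ⌈217/70⌉ = 4 − 4 = 0
n=8: ⌈(9·29+14)/70⌉ − ⌈(8·29+14)/70⌉ = ⌈275/70⌉ − ⌈246/70⌉ = 4 − 4 = 0
n=9: ⌈(10·29+14)/70⌉ − ⌈(9·29+14)/70⌉ = ⌈304/70⌉ − ⌈275/70⌉ = 5 − 4 = 1
n=10: ⌈(11·29+14)/70⌉ − ⌈(10·29+14)/70⌉ = ⌈333/70⌉ − ⌈304/70⌉ = 5 − 5 = 0
n=11: ⌈(12·29+14)/70⌉ − ⌈(11·29+14)/70⌉ = ⌈362/70⌉ − ⌈333/70⌉ = 6 − 5 = 1
n=12: ⌈(13·29+14)/70⌉ − ⌈(12·29+14)/70⌉ = ⌈391/70⌉ − ⌈362/70⌉ = 6 − 6 = 0
n=13: ⌈(14·29+14)/70⌉ − ⌈(13·29+14)/70⌉ = ⌈420/70⌉ − ⌈391/70⌉ = 6 − 6 = 0
n=14: ⌈(15·29+14)/70⌉ − ⌈(14·29+14)/70⌉ = ⌈449/70⌉ − ⌈420/70⌉ = 7 − 6 = 1
n=15: ⌈(16·29+14)/70⌉ − ⌈(15·29+14)/70⌉ = ⌈478/70⌉ − ⌈449/70⌉ = 7 − 7 = 0
n=16: ⌈(17·29+14)/70⌉ − ⌈(16·29+14)/70⌉ = ⌈507/70⌉ − ⌈478/70⌉ = 8 − 7 = 1
n=17: ⌈(18·29+14)/70⌉ − ⌈(17·29+14)/70⌉ = ⌈536/70⌉ − ⌈507/70⌉ = 8 − 8 = 0
n=18: ⌈(19·29+14)/70⌉ − ⌈(18·29+14)/70⌉ = ⌈565/70⌉ − ⌈536/70⌉ = 9 − 8 = 1
n=19: ⌈(20·29+14)/70⌉ − ⌈(19·29+14)/70⌉ = ⌈594/70⌉ − ⌈565/70⌉ = 9 − 9 = 0
n=20: ⌈(21·29+14)/70⌉ − ⌈(20·29+14)/70⌉ = ⌈623/70⌉ − ⌈594/70⌉ = 9 − 9 = 0
n=21: ⌈(22·29+14)/70⌉ − ⌈(21·29+14)/70⌉ = ⌈652/70⌉ − ⌈623/70⌉ = 10 − 9 = 1
n=22: ⌈(23·29+14)/70⌉ − ⌈(22·29+14)/70⌉ = ⌈681/70⌉ − ⌈652/70⌉ = 10 − 10 = 0
n=23: ⌈(24·29+14)/70⌉ − ⌈(23·29+14)/70⌉ = ⌈710/70⌉ − ⌈681/70⌉ = 11 − 10 = 1
n=24: ⌈(25·29+14)/70⌉ − ⌈(24·29+14)/70⌉ = ⌈739/70⌉ − ⌈710/70⌉ = 11 − 11 = 0
n=25: ⌈(26·29+14)/70⌉ − ⌈(25·29+14)/70⌉ = ⌈768/70⌉ − ⌈739/70⌉ = 11 − 11 = 0
n=26: ⌈(27·29+14)/70⌉ − ⌈(26·29+14)/70⌉ = ⌈797/70⌉ − ⌈768/70⌉ = 12 − 11 = 1
n=27: ⌈(28·29+14)/70⌉ − ⌈(27·29+14)/70⌉ = ⌈826/70⌉ − ⌈797/70⌉ = 12 − 12 = 0
n=28: ⌈(29·29+14)/70⌉ − ⌈(28·29+14)/70⌉ = ⌈855/70⌉ − ⌈826/70⌉ = 13 − 12 = 1
n=29: ⌈(30·29+14)/70⌉ − ⌈(29·29+14)/70⌉ = ⌈884/70⌉ − ⌈855/70⌉ = 13 − 13 = 0
n=30: ⌈(31·29+14)/70⌉ − ⌈(30·29+14)/70⌉ = ⌈913/70⌉ − ⌈884/70⌉ = 14 − 13 = 1
n=31: ⌈(32·29+14)/70⌉ − ⌈(31·29+14)/70⌉ = ⌈942/70⌉ − ⌈913/70⌉ = 14 − 14 = 0
n=32: ⌈(33·29+14)/70⌉ − ⌈(32·29+14)/70⌉ = ⌈971/70⌉ − ⌈942/70⌉ = 14 − 14 = 0
n=33: ⌈(34·29+14)/70⌉ − ⌈(33·29+14)/70⌉ = ⌈1000/70⌉ − ⌈971/70⌉ = 15 − 14 = 1
n=34: ⌈(35·29+14)/70⌉ − ⌈(34·29+14)/70⌉ = ⌈1029/70⌉ − ⌈1000/70⌉ = 15 − 15 = 0
n=35: ⌈(36·29+14)/70⌉ − ⌈(35·29+14)/70⌉ = ⌈1058/70⌉ − ⌈1029/70⌉ = 16 − 15 = 1
n=36: ⌈(37·29+14)/70⌉ − ⌈(36·29+14)/70⌉ = ⌈1087/70⌉ − ⌈1058/70⌉ = 16 − 16 = 0
n=37: ⌈(38·29+14)/70⌉ − ⌈(37·29+14)/70⌉ = ⌈1116/70⌉ − ⌈1087/70⌉ = 16 − 16 = 0
n=38: ⌈(39·29+14)/70⌉ − ⌈(38·29+14)/70⌉ = ⌈1145/70⌉ − ⌈1116/70⌉ = 17 − 16 = 1
n=39: ⌈(40·29+14)/70⌉ − ⌈(39·29+14)/70⌉ = ⌈1174/70⌉ − ⌈1145/70⌉ = 17 − 17 = 0
n=40: ⌈(41·29+14)/70⌉ − ⌈(40·29+14)/70⌉ = ⌈1203/70⌉ − ⌈1174/70⌉ = 18 − 17 = 1
n=41: ⌈(42·29+14)/70⌉ − ⌈(41·29+14)/70⌉ = ⌈1232/70⌉ − ⌈1203/70⌉ = 18 − 18 = 0
n=42: ⌈(43·29+14)/70⌉ − ⌈(42·29+14)/70⌉ = ⌈1261/70⌉ − ⌈1232/70⌉ = 19 − 18 = 1
n=43: ⌈(44·29+14)/70⌉ − ⌈(43·29+14)/70⌉ = ⌈1290/70⌉ − ⌈1261/70⌉ = 19 − 19 = 0
n=44: ⌈(45·29+14)/70⌉ − ⌈(44·29+14)/70⌉ = ⌈1319/70⌉ − ⌈1290/70⌉ = 19 − 19 = 0
n=45: ⌈(46·29+14)/70⌉ − ⌈(45·29+14)/70⌉ = ⌈1348/70⌉ − ⌈1319/70⌉ = 20 − 19 = 1
n=46: ⌈(47·29+14)/70⌉ − ⌈(46·29+14)/70⌉ = ⌈1377/70⌉ − ⌈1348/70⌉ = 20 − 20 = 0
n=47: ⌈(48·29+14)/70⌉ − ⌈(47·29+14)/70⌉ = ⌈1406/70⌉ − ⌈1377/70⌉ = 21 − 20 = 1
n=48: ⌈(49·29+14)/70⌉ − ⌈(48·29+14)/70⌉ = ⌈1435/70⌉ − ⌈1406/70⌉ = 21 − 21 = 0
n=49: ⌈(50·29+14)/70⌉ − ⌈(49·29+14)/70⌉ = ⌈1464/70⌉ − ⌈1435/70⌉ = 21 − 21 = 0
n=50: ⌈(51·29+14)/70⌉ − ⌈(50·29+14)/70⌉ = ⌈1493/70⌉ − ⌈1464/70⌉ = 22 − 21 = 1
n=51: ⌈(52·29+14)/70⌉ − ⌈(51·29+14)/70⌉ = ⌈1522/70⌉ − ⌈1493/70⌉ = 22 − 22 = 0
n=52: ⌈(53·29+14)/70⌉ − ⌈(52·29+14)/70⌉ = ⌈1551/70⌉ − ⌈1522/70⌉ = 23 − 22 = 1
n=53: ⌈(54·29+14)/70⌉ − ⌈(53·29+14)/70⌉ = ⌈1580/70⌉ − ⌈1551/70⌉ = 23 − 23 = 0
n=54: ⌈(55·29+14)/70⌉ − ⌈(54·29+14)/70⌉ = ⌈1609/70⌉ − ⌈1580/70⌉ = 23 − 23 = 0
n=55: ⌈(56·29+14)/70⌉ − ⌈(55·29+14)/70⌉ = ⌈1638/70⌉ − ⌈1609/70⌉ = 24 − 23 = 1
n=56: ⌈(57·29+14)/70⌉ − ⌈(56·29+14)/70⌉ = ⌈1667/70⌉ − ⌈1638/70⌉ = 24 − 24 = 0
n=57: ⌈(58·29+14)/70⌉ − ⌈(57·29+14)/70⌉ = ⌈1696/70⌉ − ⌈1667/70⌉ = 25 − 24 = 1
n=58: ⌈(59·29+14)/70⌉ − ⌈(58·29+14)/70⌉ = ⌈1725/70⌉ − ⌈1696/70⌉ = 25 − 25 = 0
n=59: ⌈(60·29+14)/70⌉ − ⌈(59·29+14)/70⌉ = ⌈1754/70⌉ − ⌈1725/70⌉ = 26 − 25 = 1
n=60: ⌈(61·29+14)/70⌉ − ⌈(60·29+14)/70⌉ = ⌈1783/70⌉ − ⌈1754/70⌉ = 26 − 26 = 0
n=61: ⌈(62·29+14)/70⌉ − ⌈(61·29+14)/70⌉ = ⌈1812/70⌉ − ⌈1783/70⌉ = 26 − 26 = 0
n=62: ⌈(63·29+14)/70⌉ − ⌈(62·29+14)/70⌉ = ⌈1841/70⌉ − ⌈1812/70⌉ = 27 − 26 = 1
n=63: ⌈(64·29+14)/70⌉ − ⌈(63·29+14)/70⌉ = ⌈1870/70⌉ − ⌈1841/70⌉ = 27 − 27 = 0
n=64: ⌈(65·29+14)/70⌉ − ⌈(64·29+14)/70⌉ = ⌈1899/70⌉ − ⌈1870/70⌉ = 28 − 27 = 1
n=65: ⌈(66·29+14)/70⌉ − ⌈(65·29+14)/70⌉ = ⌈1928/70⌉ − ⌈1899/70⌉ = 28 − 28 = 0

010010100101001010100101001010100101001010100101001010010101001010


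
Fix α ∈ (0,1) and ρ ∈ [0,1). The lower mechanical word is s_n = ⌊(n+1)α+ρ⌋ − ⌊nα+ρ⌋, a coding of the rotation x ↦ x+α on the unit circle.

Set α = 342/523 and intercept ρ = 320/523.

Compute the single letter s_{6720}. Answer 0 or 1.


(n+1)α + ρ = (6721·342 + 320) / 523 = 2298902/523
nα + ρ     = (6720·342 + 320) / 523 = 2298560/523
⌊2298902/523⌋ = 4395,  ⌊2298560/523⌋ = 4394
s_{6720} = 4395 − 4394 = 1

1


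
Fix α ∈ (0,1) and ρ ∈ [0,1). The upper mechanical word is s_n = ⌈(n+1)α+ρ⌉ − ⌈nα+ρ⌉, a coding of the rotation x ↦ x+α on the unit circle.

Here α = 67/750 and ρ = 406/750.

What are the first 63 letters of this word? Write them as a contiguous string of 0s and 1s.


000001000000000010000000000100000000001000000000010000000000010

n=0: ⌈(1·67+406)/750⌉ − ⌈(0·67+406)/750⌉ = ⌈473/750⌉ − ⌈406/750⌉ = 1 − 1 = 0
n=1: ⌈(2·67+406)/750⌉ − ⌈(1·67+406)/750⌉ = ⌈540/750⌉ − ⌈473/750⌉ = 1 − 1 = 0
n=2: ⌈(3·67+406)/750⌉ − ⌈(2·67+406)/750⌉ = ⌈607/750⌉ − ⌈540/750⌉ = 1 − 1 = 0
n=3: ⌈(4·67+406)/750⌉ − ⌈(3·67+406)/750⌉ = ⌈674/750⌉ − ⌈607/750⌉ = 1 − 1 = 0
n=4: ⌈(5·67+406)/750⌉ − ⌈(4·67+406)/750⌉ = ⌈741/750⌉ − ⌈674/750⌉ = 1 − 1 = 0
n=5: ⌈(6·67+406)/750⌉ − ⌈(5·67+406)/750⌉ = ⌈808/750⌉ − ⌈741/750⌉ = 2 − 1 = 1
n=6: ⌈(7·67+406)/750⌉ − ⌈(6·67+406)/750⌉ = ⌈875/750⌉ − ⌈808/750⌉ = 2 − 2 = 0
n=7: ⌈(8·67+406)/750⌉ − ⌈(7·67+406)/750⌉ = ⌈942/750⌉ − ⌈875/750⌉ = 2 − 2 = 0
n=8: ⌈(9·67+406)/750⌉ − ⌈(8·67+406)/750⌉ = ⌈1009/750⌉ − ⌈942/750⌉ = 2 − 2 = 0
n=9: ⌈(10·67+406)/750⌉ − ⌈(9·67+406)/750⌉ = ⌈1076/750⌉ − ⌈1009/750⌉ = 2 − 2 = 0
n=10: ⌈(11·67+406)/750⌉ − ⌈(10·67+406)/750⌉ = ⌈1143/750⌉ − ⌈1076/750⌉ = 2 − 2 = 0
n=11: ⌈(12·67+406)/750⌉ − ⌈(11·67+406)/750⌉ = ⌈1210/750⌉ − ⌈1143/750⌉ = 2 − 2 = 0
n=12: ⌈(13·67+406)/750⌉ − ⌈(12·67+406)/750⌉ = ⌈1277/750⌉ − ⌈1210/750⌉ = 2 − 2 = 0
n=13: ⌈(14·67+406)/750⌉ − ⌈(13·67+406)/750⌉ = ⌈1344/750⌉ − ⌈1277/750⌉ = 2 − 2 = 0
n=14: ⌈(15·67+406)/750⌉ − ⌈(14·67+406)/750⌉ = ⌈1411/750⌉ − ⌈1344/750⌉ = 2 − 2 = 0
n=15: ⌈(16·67+406)/750⌉ − ⌈(15·67+406)/750⌉ = ⌈1478/750⌉ − ⌈1411/750⌉ = 2 − 2 = 0
n=16: ⌈(17·67+406)/750⌉ − ⌈(16·67+406)/750⌉ = ⌈1545/750⌉ − ⌈1478/750⌉ = 3 − 2 = 1
n=17: ⌈(18·67+406)/750⌉ − ⌈(17·67+406)/750⌉ = ⌈1612/750⌉ − ⌈1545/750⌉ = 3 − 3 = 0
n=18: ⌈(19·67+406)/750⌉ − ⌈(18·67+406)/750⌉ = ⌈1679/750⌉ − ⌈1612/750⌉ = 3 − 3 = 0
n=19: ⌈(20·67+406)/750⌉ − ⌈(19·67+406)/750⌉ = ⌈1746/750⌉ − ⌈1679/750⌉ = 3 − 3 = 0
n=20: ⌈(21·67+406)/750⌉ − ⌈(20·67+406)/750⌉ = ⌈1813/750⌉ − ⌈1746/750⌉ = 3 − 3 = 0
n=21: ⌈(22·67+406)/750⌉ − ⌈(21·67+406)/750⌉ = ⌈1880/750⌉ − ⌈1813/750⌉ = 3 − 3 = 0
n=22: ⌈(23·67+406)/750⌉ − ⌈(22·67+406)/750⌉ = ⌈1947/750⌉ − ⌈1880/750⌉ = 3 − 3 = 0
n=23: ⌈(24·67+406)/750⌉ − ⌈(23·67+406)/750⌉ = ⌈2014/750⌉ − ⌈1947/750⌉ = 3 − 3 = 0
n=24: ⌈(25·67+406)/750⌉ − ⌈(24·67+406)/750⌉ = ⌈2081/750⌉ − ⌈2014/750⌉ = 3 − 3 = 0
n=25: ⌈(26·67+406)/750⌉ − ⌈(25·67+406)/750⌉ = ⌈2148/750⌉ − ⌈2081/750⌉ = 3 − 3 = 0
n=26: ⌈(27·67+406)/750⌉ − ⌈(26·67+406)/750⌉ = ⌈2215/750⌉ − ⌈2148/750⌉ = 3 − 3 = 0
n=27: ⌈(28·67+406)/750⌉ − ⌈(27·67+406)/750⌉ = ⌈2282/750⌉ − ⌈2215/750⌉ = 4 − 3 = 1
n=28: ⌈(29·67+406)/750⌉ − ⌈(28·67+406)/750⌉ = ⌈2349/750⌉ − ⌈2282/750⌉ = 4 − 4 = 0
n=29: ⌈(30·67+406)/750⌉ − ⌈(29·67+406)/750⌉ = ⌈2416/750⌉ − ⌈2349/750⌉ = 4 − 4 = 0
n=30: ⌈(31·67+406)/750⌉ − ⌈(30·67+406)/750⌉ = ⌈2483/750⌉ − ⌈2416/750⌉ = 4 − 4 = 0
n=31: ⌈(32·67+406)/750⌉ − ⌈(31·67+406)/750⌉ = ⌈2550/750⌉ − ⌈2483/750⌉ = 4 − 4 = 0
n=32: ⌈(33·67+406)/750⌉ − ⌈(32·67+406)/750⌉ = ⌈2617/750⌉ − ⌈2550/750⌉ = 4 − 4 = 0
n=33: ⌈(34·67+406)/750⌉ − ⌈(33·67+406)/750⌉ = ⌈2684/750⌉ − ⌈2617/750⌉ = 4 − 4 = 0
n=34: ⌈(35·67+406)/750⌉ − ⌈(34·67+406)/750⌉ = ⌈2751/750⌉ − ⌈2684/750⌉ = 4 − 4 = 0
n=35: ⌈(36·67+406)/750⌉ − ⌈(35·67+406)/750⌉ = ⌈2818/750⌉ − ⌈2751/750⌉ = 4 − 4 = 0
n=36: ⌈(37·67+406)/750⌉ − ⌈(36·67+406)/750⌉ = ⌈2885/750⌉ − ⌈2818/750⌉ = 4 − 4 = 0
n=37: ⌈(38·67+406)/750⌉ − ⌈(37·67+406)/750⌉ = ⌈2952/750⌉ − ⌈2885/750⌉ = 4 − 4 = 0
n=38: ⌈(39·67+406)/750⌉ − ⌈(38·67+406)/750⌉ = ⌈3019/750⌉ − ⌈2952/750⌉ = 5 − 4 = 1
n=39: ⌈(40·67+406)/750⌉ − ⌈(39·67+406)/750⌉ = ⌈3086/750⌉ − ⌈3019/750⌉ = 5 − 5 = 0
n=40: ⌈(41·67+406)/750⌉ − ⌈(40·67+406)/750⌉ = ⌈3153/750⌉ − ⌈3086/750⌉ = 5 − 5 = 0
n=41: ⌈(42·67+406)/750⌉ − ⌈(41·67+406)/750⌉ = ⌈3220/750⌉ − ⌈3153/750⌉ = 5 − 5 = 0
n=42: ⌈(43·67+406)/750⌉ − ⌈(42·67+406)/750⌉ = ⌈3287/750⌉ − ⌈3220/750⌉ = 5 − 5 = 0
n=43: ⌈(44·67+406)/750⌉ − ⌈(43·67+406)/750⌉ = ⌈3354/750⌉ − ⌈3287/750⌉ = 5 − 5 = 0
n=44: ⌈(45·67+406)/750⌉ − ⌈(44·67+406)/750⌉ = ⌈3421/750⌉ − ⌈3354/750⌉ = 5 − 5 = 0
n=45: ⌈(46·67+406)/750⌉ − ⌈(45·67+406)/750⌉ = ⌈3488/750⌉ − ⌈3421/750⌉ = 5 − 5 = 0
n=46: ⌈(47·67+406)/750⌉ − ⌈(46·67+406)/750⌉ = ⌈3555/750⌉ − ⌈3488/750⌉ = 5 − 5 = 0
n=47: ⌈(48·67+406)/750⌉ − ⌈(47·67+406)/750⌉ = ⌈3622/750⌉ − ⌈3555/750⌉ = 5 − 5 = 0
n=48: ⌈(49·67+406)/750⌉ − ⌈(48·67+406)/750⌉ = ⌈3689/750⌉ − ⌈3622/750⌉ = 5 − 5 = 0
n=49: ⌈(50·67+406)/750⌉ − ⌈(49·67+406)/750⌉ = ⌈3756/750⌉ − ⌈3689/750⌉ = 6 − 5 = 1
n=50: ⌈(51·67+406)/750⌉ − ⌈(50·67+406)/750⌉ = ⌈3823/750⌉ − ⌈3756/750⌉ = 6 − 6 = 0
n=51: ⌈(52·67+406)/750⌉ − ⌈(51·67+406)/750⌉ = ⌈3890/750⌉ − ⌈3823/750⌉ = 6 − 6 = 0
n=52: ⌈(53·67+406)/750⌉ − ⌈(52·67+406)/750⌉ = ⌈3957/750⌉ − ⌈3890/750⌉ = 6 − 6 = 0
n=53: ⌈(54·67+406)/750⌉ − ⌈(53·67+406)/750⌉ = ⌈4024/750⌉ − ⌈3957/750⌉ = 6 − 6 = 0
n=54: ⌈(55·67+406)/750⌉ − ⌈(54·67+406)/750⌉ = ⌈4091/750⌉ − ⌈4024/750⌉ = 6 − 6 = 0
n=55: ⌈(56·67+406)/750⌉ − ⌈(55·67+406)/750⌉ = ⌈4158/750⌉ − ⌈4091/750⌉ = 6 − 6 = 0
n=56: ⌈(57·67+406)/750⌉ − ⌈(56·67+406)/750⌉ = ⌈4225/750⌉ − ⌈4158/750⌉ = 6 − 6 = 0
n=57: ⌈(58·67+406)/750⌉ − ⌈(57·67+406)/750⌉ = ⌈4292/750⌉ − ⌈4225/750⌉ = 6 − 6 = 0
n=58: ⌈(59·67+406)/750⌉ − ⌈(58·67+406)/750⌉ = ⌈4359/750⌉ − ⌈4292/750⌉ = 6 − 6 = 0
n=59: ⌈(60·67+406)/750⌉ − ⌈(59·67+406)/750⌉ = ⌈4426/750⌉ − ⌈4359/750⌉ = 6 − 6 = 0
n=60: ⌈(61·67+406)/750⌉ − ⌈(60·67+406)/750⌉ = ⌈4493/750⌉ − ⌈4426/750⌉ = 6 − 6 = 0
n=61: ⌈(62·67+406)/750⌉ − ⌈(61·67+406)/750⌉ = ⌈4560/750⌉ − ⌈4493/750⌉ = 7 − 6 = 1
n=62: ⌈(63·67+406)/750⌉ − ⌈(62·67+406)/750⌉ = ⌈4627/750⌉ − ⌈4560/750⌉ = 7 − 7 = 0


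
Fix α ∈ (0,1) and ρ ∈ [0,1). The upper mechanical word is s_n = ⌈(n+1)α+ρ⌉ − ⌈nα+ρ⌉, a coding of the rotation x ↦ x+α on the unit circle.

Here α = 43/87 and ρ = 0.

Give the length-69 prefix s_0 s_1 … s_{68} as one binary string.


101010101010101010101010101010101010101010101010101010101010101010101

n=0: ⌈(1·43)/87⌉ − ⌈(0·43)/87⌉ = ⌈43/87⌉ − ⌈0/87⌉ = 1 − 0 = 1
n=1: ⌈(2·43)/87⌉ − ⌈(1·43)/87⌉ = ⌈86/87⌉ − ⌈43/87⌉ = 1 − 1 = 0
n=2: ⌈(3·43)/87⌉ − ⌈(2·43)/87⌉ = ⌈129/87⌉ − ⌈86/87⌉ = 2 − 1 = 1
n=3: ⌈(4·43)/87⌉ − ⌈(3·43)/87⌉ = ⌈172/87⌉ − ⌈129/87⌉ = 2 − 2 = 0
n=4: ⌈(5·43)/87⌉ − ⌈(4·43)/87⌉ = ⌈215/87⌉ − ⌈172/87⌉ = 3 − 2 = 1
n=5: ⌈(6·43)/87⌉ − ⌈(5·43)/87⌉ = ⌈258/87⌉ − ⌈215/87⌉ = 3 − 3 = 0
n=6: ⌈(7·43)/87⌉ − ⌈(6·43)/87⌉ = ⌈301/87⌉ − ⌈258/87⌉ = 4 − 3 = 1
n=7: ⌈(8·43)/87⌉ − ⌈(7·43)/87⌉ = ⌈344/87⌉ − ⌈301/87⌉ = 4 − 4 = 0
n=8: ⌈(9·43)/87⌉ − ⌈(8·43)/87⌉ = ⌈387/87⌉ − ⌈344/87⌉ = 5 − 4 = 1
n=9: ⌈(10·43)/87⌉ − ⌈(9·43)/87⌉ = ⌈430/87⌉ − ⌈387/87⌉ = 5 − 5 = 0
n=10: ⌈(11·43)/87⌉ − ⌈(10·43)/87⌉ = ⌈473/87⌉ − ⌈430/87⌉ = 6 − 5 = 1
n=11: ⌈(12·43)/87⌉ − ⌈(11·43)/87⌉ = ⌈516/87⌉ − ⌈473/87⌉ = 6 − 6 = 0
n=12: ⌈(13·43)/87⌉ − ⌈(12·43)/87⌉ = ⌈559/87⌉ − ⌈516/87⌉ = 7 − 6 = 1
n=13: ⌈(14·43)/87⌉ − ⌈(13·43)/87⌉ = ⌈602/87⌉ − ⌈559/87⌉ = 7 − 7 = 0
n=14: ⌈(15·43)/87⌉ − ⌈(14·43)/87⌉ = ⌈645/87⌉ − ⌈602/87⌉ = 8 − 7 = 1
n=15: ⌈(16·43)/87⌉ − ⌈(15·43)/87⌉ = ⌈688/87⌉ − ⌈645/87⌉ = 8 − 8 = 0
n=16: ⌈(17·43)/87⌉ − ⌈(16·43)/87⌉ = ⌈731/87⌉ − ⌈688/87⌉ = 9 − 8 = 1
n=17: ⌈(18·43)/87⌉ − ⌈(17·43)/87⌉ = ⌈774/87⌉ − ⌈731/87⌉ = 9 − 9 = 0
n=18: ⌈(19·43)/87⌉ − ⌈(18·43)/87⌉ = ⌈817/87⌉ − ⌈774/87⌉ = 10 − 9 = 1
n=19: ⌈(20·43)/87⌉ − ⌈(19·43)/87⌉ = ⌈860/87⌉ − ⌈817/87⌉ = 10 − 10 = 0
n=20: ⌈(21·43)/87⌉ − ⌈(20·43)/87⌉ = ⌈903/87⌉ − ⌈860/87⌉ = 11 − 10 = 1
n=21: ⌈(22·43)/87⌉ − ⌈(21·43)/87⌉ = ⌈946/87⌉ − ⌈903/87⌉ = 11 − 11 = 0
n=22: ⌈(23·43)/87⌉ − ⌈(22·43)/87⌉ = ⌈989/87⌉ − ⌈946/87⌉ = 12 − 11 = 1
n=23: ⌈(24·43)/87⌉ − ⌈(23·43)/87⌉ = ⌈1032/87⌉ − ⌈989/87⌉ = 12 − 12 = 0
n=24: ⌈(25·43)/87⌉ − ⌈(24·43)/87⌉ = ⌈1075/87⌉ − ⌈1032/87⌉ = 13 − 12 = 1
n=25: ⌈(26·43)/87⌉ − ⌈(25·43)/87⌉ = ⌈1118/87⌉ − ⌈1075/87⌉ = 13 − 13 = 0
n=26: ⌈(27·43)/87⌉ − ⌈(26·43)/87⌉ = ⌈1161/87⌉ − ⌈1118/87⌉ = 14 − 13 = 1
n=27: ⌈(28·43)/87⌉ − ⌈(27·43)/87⌉ = ⌈1204/87⌉ − ⌈1161/87⌉ = 14 − 14 = 0
n=28: ⌈(29·43)/87⌉ − ⌈(28·43)/87⌉ = ⌈1247/87⌉ − ⌈1204/87⌉ = 15 − 14 = 1
n=29: ⌈(30·43)/87⌉ − ⌈(29·43)/87⌉ = ⌈1290/87⌉ − ⌈1247/87⌉ = 15 − 15 = 0
n=30: ⌈(31·43)/87⌉ − ⌈(30·43)/87⌉ = ⌈1333/87⌉ − ⌈1290/87⌉ = 16 − 15 = 1
n=31: ⌈(32·43)/87⌉ − ⌈(31·43)/87⌉ = ⌈1376/87⌉ − ⌈1333/87⌉ = 16 − 16 = 0
n=32: ⌈(33·43)/87⌉ − ⌈(32·43)/87⌉ = ⌈1419/87⌉ − ⌈1376/87⌉ = 17 − 16 = 1
n=33: ⌈(34·43)/87⌉ − ⌈(33·43)/87⌉ = ⌈1462/87⌉ − ⌈1419/87⌉ = 17 − 17 = 0
n=34: ⌈(35·43)/87⌉ − ⌈(34·43)/87⌉ = ⌈1505/87⌉ − ⌈1462/87⌉ = 18 − 17 = 1
n=35: ⌈(36·43)/87⌉ − ⌈(35·43)/87⌉ = ⌈1548/87⌉ − ⌈1505/87⌉ = 18 − 18 = 0
n=36: ⌈(37·43)/87⌉ − ⌈(36·43)/87⌉ = ⌈1591/87⌉ − ⌈1548/87⌉ = 19 − 18 = 1
n=37: ⌈(38·43)/87⌉ − ⌈(37·43)/87⌉ = ⌈1634/87⌉ − ⌈1591/87⌉ = 19 − 19 = 0
n=38: ⌈(39·43)/87⌉ − ⌈(38·43)/87⌉ = ⌈1677/87⌉ − ⌈1634/87⌉ = 20 − 19 = 1
n=39: ⌈(40·43)/87⌉ − ⌈(39·43)/87⌉ = ⌈1720/87⌉ − ⌈1677/87⌉ = 20 − 20 = 0
n=40: ⌈(41·43)/87⌉ − ⌈(40·43)/87⌉ = ⌈1763/87⌉ − ⌈1720/87⌉ = 21 − 20 = 1
n=41: ⌈(42·43)/87⌉ − ⌈(41·43)/87⌉ = ⌈1806/87⌉ − ⌈1763/87⌉ = 21 − 21 = 0
n=42: ⌈(43·43)/87⌉ − ⌈(42·43)/87⌉ = ⌈1849/87⌉ − ⌈1806/87⌉ = 22 − 21 = 1
n=43: ⌈(44·43)/87⌉ − ⌈(43·43)/87⌉ = ⌈1892/87⌉ − ⌈1849/87⌉ = 22 − 22 = 0
n=44: ⌈(45·43)/87⌉ − ⌈(44·43)/87⌉ = ⌈1935/87⌉ − ⌈1892/87⌉ = 23 − 22 = 1
n=45: ⌈(46·43)/87⌉ − ⌈(45·43)/87⌉ = ⌈1978/87⌉ − ⌈1935/87⌉ = 23 − 23 = 0
n=46: ⌈(47·43)/87⌉ − ⌈(46·43)/87⌉ = ⌈2021/87⌉ − ⌈1978/87⌉ = 24 − 23 = 1
n=47: ⌈(48·43)/87⌉ − ⌈(47·43)/87⌉ = ⌈2064/87⌉ − ⌈2021/87⌉ = 24 − 24 = 0
n=48: ⌈(49·43)/87⌉ − ⌈(48·43)/87⌉ = ⌈2107/87⌉ − ⌈2064/87⌉ = 25 − 24 = 1
n=49: ⌈(50·43)/87⌉ − ⌈(49·43)/87⌉ = ⌈2150/87⌉ − ⌈2107/87⌉ = 25 − 25 = 0
n=50: ⌈(51·43)/87⌉ − ⌈(50·43)/87⌉ = ⌈2193/87⌉ − ⌈2150/87⌉ = 26 − 25 = 1
n=51: ⌈(52·43)/87⌉ − ⌈(51·43)/87⌉ = ⌈2236/87⌉ − ⌈2193/87⌉ = 26 − 26 = 0
n=52: ⌈(53·43)/87⌉ − ⌈(52·43)/87⌉ = ⌈2279/87⌉ − ⌈2236/87⌉ = 27 − 26 = 1
n=53: ⌈(54·43)/87⌉ − ⌈(53·43)/87⌉ = ⌈2322/87⌉ − ⌈2279/87⌉ = 27 − 27 = 0
n=54: ⌈(55·43)/87⌉ − ⌈(54·43)/87⌉ = ⌈2365/87⌉ − ⌈2322/87⌉ = 28 − 27 = 1
n=55: ⌈(56·43)/87⌉ − ⌈(55·43)/87⌉ = ⌈2408/87⌉ − ⌈2365/87⌉ = 28 − 28 = 0
n=56: ⌈(57·43)/87⌉ − ⌈(56·43)/87⌉ = ⌈2451/87⌉ − ⌈2408/87⌉ = 29 − 28 = 1
n=57: ⌈(58·43)/87⌉ − ⌈(57·43)/87⌉ = ⌈2494/87⌉ − ⌈2451/87⌉ = 29 − 29 = 0
n=58: ⌈(59·43)/87⌉ − ⌈(58·43)/87⌉ = ⌈2537/87⌉ − ⌈2494/87⌉ = 30 − 29 = 1
n=59: ⌈(60·43)/87⌉ − ⌈(59·43)/87⌉ = ⌈2580/87⌉ − ⌈2537/87⌉ = 30 − 30 = 0
n=60: ⌈(61·43)/87⌉ − ⌈(60·43)/87⌉ = ⌈2623/87⌉ − ⌈2580/87⌉ = 31 − 30 = 1
n=61: ⌈(62·43)/87⌉ − ⌈(61·43)/87⌉ = ⌈2666/87⌉ − ⌈2623/87⌉ = 31 − 31 = 0
n=62: ⌈(63·43)/87⌉ − ⌈(62·43)/87⌉ = ⌈2709/87⌉ − ⌈2666/87⌉ = 32 − 31 = 1
n=63: ⌈(64·43)/87⌉ − ⌈(63·43)/87⌉ = ⌈2752/87⌉ − ⌈2709/87⌉ = 32 − 32 = 0
n=64: ⌈(65·43)/87⌉ − ⌈(64·43)/87⌉ = ⌈2795/87⌉ − ⌈2752/87⌉ = 33 − 32 = 1
n=65: ⌈(66·43)/87⌉ − ⌈(65·43)/87⌉ = ⌈2838/87⌉ − ⌈2795/87⌉ = 33 − 33 = 0
n=66: ⌈(67·43)/87⌉ − ⌈(66·43)/87⌉ = ⌈2881/87⌉ − ⌈2838/87⌉ = 34 − 33 = 1
n=67: ⌈(68·43)/87⌉ − ⌈(67·43)/87⌉ = ⌈2924/87⌉ − ⌈2881/87⌉ = 34 − 34 = 0
n=68: ⌈(69·43)/87⌉ − ⌈(68·43)/87⌉ = ⌈2967/87⌉ − ⌈2924/87⌉ = 35 − 34 = 1


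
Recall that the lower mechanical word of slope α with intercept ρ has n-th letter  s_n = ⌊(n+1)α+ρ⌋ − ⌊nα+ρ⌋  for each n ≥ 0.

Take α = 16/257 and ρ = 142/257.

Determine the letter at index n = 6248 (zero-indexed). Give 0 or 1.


0

(n+1)α + ρ = (6249·16 + 142) / 257 = 100126/257
nα + ρ     = (6248·16 + 142) / 257 = 100110/257
⌊100126/257⌋ = 389,  ⌊100110/257⌋ = 389
s_{6248} = 389 − 389 = 0


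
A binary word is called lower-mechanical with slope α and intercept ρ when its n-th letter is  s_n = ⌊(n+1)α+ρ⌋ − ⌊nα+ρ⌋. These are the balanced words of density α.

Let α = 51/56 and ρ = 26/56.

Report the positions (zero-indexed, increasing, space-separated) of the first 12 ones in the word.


n=0: ⌊77/56⌋−⌊26/56⌋ = 1−0 = 1  ← one
n=1: ⌊128/56⌋−⌊77/56⌋ = 2−1 = 1  ← one
n=2: ⌊179/56⌋−⌊128/56⌋ = 3−2 = 1  ← one
n=3: ⌊230/56⌋−⌊179/56⌋ = 4−3 = 1  ← one
n=4: ⌊281/56⌋−⌊230/56⌋ = 5−4 = 1  ← one
n=5: ⌊332/56⌋−⌊281/56⌋ = 5−5 = 0
n=6: ⌊383/56⌋−⌊332/56⌋ = 6−5 = 1  ← one
n=7: ⌊434/56⌋−⌊383/56⌋ = 7−6 = 1  ← one
n=8: ⌊485/56⌋−⌊434/56⌋ = 8−7 = 1  ← one
n=9: ⌊536/56⌋−⌊485/56⌋ = 9−8 = 1  ← one
n=10: ⌊587/56⌋−⌊536/56⌋ = 10−9 = 1  ← one
n=11: ⌊638/56⌋−⌊587/56⌋ = 11−10 = 1  ← one
n=12: ⌊689/56⌋−⌊638/56⌋ = 12−11 = 1  ← one
positions of the first 12 ones: 0 1 2 3 4 6 7 8 9 10 11 12

0 1 2 3 4 6 7 8 9 10 11 12


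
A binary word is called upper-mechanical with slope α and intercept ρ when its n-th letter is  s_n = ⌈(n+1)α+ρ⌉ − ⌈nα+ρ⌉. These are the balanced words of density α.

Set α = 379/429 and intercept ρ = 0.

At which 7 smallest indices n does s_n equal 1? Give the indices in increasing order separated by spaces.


0 1 2 3 4 5 6

n=0: ⌈379/429⌉−⌈0/429⌉ = 1−0 = 1  ← one
n=1: ⌈758/429⌉−⌈379/429⌉ = 2−1 = 1  ← one
n=2: ⌈1137/429⌉−⌈758/429⌉ = 3−2 = 1  ← one
n=3: ⌈1516/429⌉−⌈1137/429⌉ = 4−3 = 1  ← one
n=4: ⌈1895/429⌉−⌈1516/429⌉ = 5−4 = 1  ← one
n=5: ⌈2274/429⌉−⌈1895/429⌉ = 6−5 = 1  ← one
n=6: ⌈2653/429⌉−⌈2274/429⌉ = 7−6 = 1  ← one
positions of the first 7 ones: 0 1 2 3 4 5 6


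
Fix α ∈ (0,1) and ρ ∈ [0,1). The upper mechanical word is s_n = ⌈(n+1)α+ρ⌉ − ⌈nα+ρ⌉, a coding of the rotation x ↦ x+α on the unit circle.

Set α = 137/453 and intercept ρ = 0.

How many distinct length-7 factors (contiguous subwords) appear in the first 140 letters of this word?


t_n = ⌈(n·137)/453⌉ for n = 0 … 140:
  n=0…9: ⌈0/453⌉=0 ⌈137/453⌉=1 ⌈274/453⌉=1 ⌈411/453⌉=1 ⌈548/453⌉=2 ⌈685/453⌉=2 ⌈822/453⌉=2 ⌈959/453⌉=3 ⌈1096/453⌉=3 ⌈1233/453⌉=3
  n=10…19: ⌈1370/453⌉=4 ⌈1507/453⌉=4 ⌈1644/453⌉=4 ⌈1781/453⌉=4 ⌈1918/453⌉=5 ⌈2055/453⌉=5 ⌈2192/453⌉=5 ⌈2329/453⌉=6 ⌈2466/453⌉=6 ⌈2603/453⌉=6
  n=20…29: ⌈2740/453⌉=7 ⌈2877/453⌉=7 ⌈3014/453⌉=7 ⌈3151/453⌉=7 ⌈3288/453⌉=8 ⌈3425/453⌉=8 ⌈3562/453⌉=8 ⌈3699/453⌉=9 ⌈3836/453⌉=9 ⌈3973/453⌉=9
  n=30…39: ⌈4110/453⌉=10 ⌈4247/453⌉=10 ⌈4384/453⌉=10 ⌈4521/453⌉=10 ⌈4658/453⌉=11 ⌈4795/453⌉=11 ⌈4932/453⌉=11 ⌈5069/453⌉=12 ⌈5206/453⌉=12 ⌈5343/453⌉=12
  n=40…49: ⌈5480/453⌉=13 ⌈5617/453⌉=13 ⌈5754/453⌉=13 ⌈5891/453⌉=14 ⌈6028/453⌉=14 ⌈6165/453⌉=14 ⌈6302/453⌉=14 ⌈6439/453⌉=15 ⌈6576/453⌉=15 ⌈6713/453⌉=15
  n=50…59: ⌈6850/453⌉=16 ⌈6987/453⌉=16 ⌈7124/453⌉=16 ⌈7261/453⌉=17 ⌈7398/453⌉=17 ⌈7535/453⌉=17 ⌈7672/453⌉=17 ⌈7809/453⌉=18 ⌈7946/453⌉=18 ⌈8083/453⌉=18
  n=60…69: ⌈8220/453⌉=19 ⌈8357/453⌉=19 ⌈8494/453⌉=19 ⌈8631/453⌉=20 ⌈8768/453⌉=20 ⌈8905/453⌉=20 ⌈9042/453⌉=20 ⌈9179/453⌉=21 ⌈9316/453⌉=21 ⌈9453/453⌉=21
  n=70…79: ⌈9590/453⌉=22 ⌈9727/453⌉=22 ⌈9864/453⌉=22 ⌈10001/453⌉=23 ⌈10138/453⌉=23 ⌈10275/453⌉=23 ⌈10412/453⌉=23 ⌈10549/453⌉=24 ⌈10686/453⌉=24 ⌈10823/453⌉=24
  n=80…89: ⌈10960/453⌉=25 ⌈11097/453⌉=25 ⌈11234/453⌉=25 ⌈11371/453⌉=26 ⌈11508/453⌉=26 ⌈11645/453⌉=26 ⌈11782/453⌉=27 ⌈11919/453⌉=27 ⌈12056/453⌉=27 ⌈12193/453⌉=27
  n=90…99: ⌈12330/453⌉=28 ⌈12467/453⌉=28 ⌈12604/453⌉=28 ⌈12741/453⌉=29 ⌈12878/453⌉=29 ⌈13015/453⌉=29 ⌈13152/453⌉=30 ⌈13289/453⌉=30 ⌈13426/453⌉=30 ⌈13563/453⌉=30
  n=100…109: ⌈13700/453⌉=31 ⌈13837/453⌉=31 ⌈13974/453⌉=31 ⌈14111/453⌉=32 ⌈14248/453⌉=32 ⌈14385/453⌉=32 ⌈14522/453⌉=33 ⌈14659/453⌉=33 ⌈14796/453⌉=33 ⌈14933/453⌉=33
  n=110…119: ⌈15070/453⌉=34 ⌈15207/453⌉=34 ⌈15344/453⌉=34 ⌈15481/453⌉=35 ⌈15618/453⌉=35 ⌈15755/453⌉=35 ⌈15892/453⌉=36 ⌈16029/453⌉=36 ⌈16166/453⌉=36 ⌈16303/453⌉=36
  n=120…129: ⌈16440/453⌉=37 ⌈16577/453⌉=37 ⌈16714/453⌉=37 ⌈16851/453⌉=38 ⌈16988/453⌉=38 ⌈17125/453⌉=38 ⌈17262/453⌉=39 ⌈17399/453⌉=39 ⌈17536/453⌉=39 ⌈17673/453⌉=40
  n=130…139: ⌈17810/453⌉=40 ⌈17947/453⌉=40 ⌈18084/453⌉=40 ⌈18221/453⌉=41 ⌈18358/453⌉=41 ⌈18495/453⌉=41 ⌈18632/453⌉=42 ⌈18769/453⌉=42 ⌈18906/453⌉=42 ⌈19043/453⌉=43
  n=140: ⌈19180/453⌉=43
s_n = t_(n+1) − t_n for n = 0 … 139 gives
prefix = 10010010010001001001000100100100010010010010001001001000100100100010010010001001001001000100100100010010010001001001000100100100100010010010
slide a length-7 window over [0..6] … [133..139] (134 windows); first occurrence of each distinct factor:
  [  0..  6] 1001001
  [  1..  7] 0010010
  [  2..  8] 0100100
  [  6.. 12] 1001000
  [  7.. 13] 0010001
  [  8.. 14] 0100010
  [  9.. 15] 1000100
  [ 10.. 16] 0001001
  (the other 126 windows repeat one of these)
distinct factors: {0001001, 0010001, 0010010, 0100010, 0100100, 1000100, 1001000, 1001001}
count = 8  (Sturmian bound for length 7 is 8)

8
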